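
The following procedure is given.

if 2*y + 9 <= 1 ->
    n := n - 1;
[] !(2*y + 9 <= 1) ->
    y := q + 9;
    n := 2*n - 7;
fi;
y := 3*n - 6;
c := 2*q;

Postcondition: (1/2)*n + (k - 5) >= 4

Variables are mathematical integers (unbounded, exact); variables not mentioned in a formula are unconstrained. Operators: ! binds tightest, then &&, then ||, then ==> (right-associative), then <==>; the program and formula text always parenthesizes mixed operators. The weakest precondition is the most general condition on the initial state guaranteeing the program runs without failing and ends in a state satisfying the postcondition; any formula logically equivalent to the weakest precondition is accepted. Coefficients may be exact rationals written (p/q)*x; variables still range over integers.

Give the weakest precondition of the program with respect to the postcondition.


Working backward. After the program, the postcondition (1/2)*n + (k - 5) >= 4 must hold; in canonical form it is k + (1/2)*n >= 9.
Before c := 2*q: k + (1/2)*n >= 9
Before y := 3*n - 6: k + (1/2)*n >= 9
Then branch requires k + (1/2)*n >= 19/2; else branch requires k + n >= 25/2.
Before the if: (2*y <= -8 ==> k + (1/2)*n >= 19/2) && ((!(2*y <= -8)) ==> k + n >= 25/2)
Answer: WP = (2*y <= -8 ==> k + (1/2)*n >= 19/2) && ((!(2*y <= -8)) ==> k + n >= 25/2)


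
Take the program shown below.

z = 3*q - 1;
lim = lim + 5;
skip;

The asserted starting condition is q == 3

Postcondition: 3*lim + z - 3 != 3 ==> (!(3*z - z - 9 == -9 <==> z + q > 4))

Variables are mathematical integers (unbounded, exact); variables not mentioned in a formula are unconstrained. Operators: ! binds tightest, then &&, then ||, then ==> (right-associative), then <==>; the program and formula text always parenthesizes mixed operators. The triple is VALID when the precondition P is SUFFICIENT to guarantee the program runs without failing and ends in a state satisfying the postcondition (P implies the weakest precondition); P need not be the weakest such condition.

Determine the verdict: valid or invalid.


Working backward. After the program, the postcondition 3*lim + z - 3 != 3 ==> (!(3*z - z - 9 == -9 <==> z + q > 4)) must hold; in canonical form it is 3*lim + z != 6 ==> (!(2*z == 0 <==> q + z > 4)).
Before skip: 3*lim + z != 6 ==> (!(2*z == 0 <==> q + z > 4))
Before lim := lim + 5: 3*lim + z != -9 ==> (!(2*z == 0 <==> q + z > 4))
Before z := 3*q - 1: 3*lim + 3*q != -8 ==> (!(6*q == 2 <==> 4*q > 5))
The weakest precondition is 3*lim + 3*q != -8 ==> (!(6*q == 2 <==> 4*q > 5)).
Check whether q == 3 implies it.
Every state satisfying the precondition satisfies the weakest precondition: the implication holds.
Answer: valid


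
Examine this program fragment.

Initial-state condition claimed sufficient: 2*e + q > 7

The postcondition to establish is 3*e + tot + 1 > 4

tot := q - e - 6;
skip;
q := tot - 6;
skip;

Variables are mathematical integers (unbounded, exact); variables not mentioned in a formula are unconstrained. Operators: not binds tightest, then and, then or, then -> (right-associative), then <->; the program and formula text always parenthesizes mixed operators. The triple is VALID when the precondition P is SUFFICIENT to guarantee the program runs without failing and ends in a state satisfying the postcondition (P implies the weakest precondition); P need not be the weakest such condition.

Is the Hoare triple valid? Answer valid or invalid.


Working backward. After the program, the postcondition 3*e + tot + 1 > 4 must hold; in canonical form it is 3*e + tot > 3.
Before skip: 3*e + tot > 3
Before q := tot - 6: 3*e + tot > 3
Before skip: 3*e + tot > 3
Before tot := q - e - 6: 2*e + q > 9
The weakest precondition is 2*e + q > 9.
Check whether 2*e + q > 7 implies it.
Countermodel: at the initial state e = 0, q = 8, the precondition holds but the weakest precondition fails.
Answer: invalid


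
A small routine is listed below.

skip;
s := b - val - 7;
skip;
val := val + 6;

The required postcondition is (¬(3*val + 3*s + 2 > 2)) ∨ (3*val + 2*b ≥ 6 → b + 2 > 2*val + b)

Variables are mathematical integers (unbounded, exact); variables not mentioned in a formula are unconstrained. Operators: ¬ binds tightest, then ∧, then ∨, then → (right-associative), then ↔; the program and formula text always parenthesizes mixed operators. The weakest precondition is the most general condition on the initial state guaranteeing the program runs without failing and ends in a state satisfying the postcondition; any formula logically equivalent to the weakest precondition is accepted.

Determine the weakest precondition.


Working backward. After the program, the postcondition (¬(3*val + 3*s + 2 > 2)) ∨ (3*val + 2*b ≥ 6 → b + 2 > 2*val + b) must hold; in canonical form it is (¬(3*s + 3*val > 0)) ∨ (2*b + 3*val ≥ 6 → 2*val < 2).
Before val := val + 6: (¬(3*s + 3*val > -18)) ∨ (2*b + 3*val ≥ -12 → 2*val < -10)
Before skip: (¬(3*s + 3*val > -18)) ∨ (2*b + 3*val ≥ -12 → 2*val < -10)
Before s := b - val - 7: (¬(3*b > 3)) ∨ (2*b + 3*val ≥ -12 → 2*val < -10)
Before skip: (¬(3*b > 3)) ∨ (2*b + 3*val ≥ -12 → 2*val < -10)
Answer: WP = (¬(3*b > 3)) ∨ (2*b + 3*val ≥ -12 → 2*val < -10)


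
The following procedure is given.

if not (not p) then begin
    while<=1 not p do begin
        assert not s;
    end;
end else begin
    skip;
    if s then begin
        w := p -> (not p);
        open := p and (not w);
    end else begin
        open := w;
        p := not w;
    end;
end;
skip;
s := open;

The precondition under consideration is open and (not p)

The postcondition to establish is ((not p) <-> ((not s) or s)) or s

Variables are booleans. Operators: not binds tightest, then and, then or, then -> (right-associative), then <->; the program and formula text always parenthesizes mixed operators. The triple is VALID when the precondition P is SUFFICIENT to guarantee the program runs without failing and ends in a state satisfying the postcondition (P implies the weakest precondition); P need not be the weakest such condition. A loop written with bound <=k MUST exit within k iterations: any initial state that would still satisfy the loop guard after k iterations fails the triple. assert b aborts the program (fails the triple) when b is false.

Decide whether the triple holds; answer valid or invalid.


Working backward. After the program, the postcondition ((not p) <-> ((not s) or s)) or s must hold; in canonical form it is (not p) or s.
Before s := open: (not p) or open
Before skip: (not p) or open
Then branch requires ((not p) -> ((not s) and p and ((not p) or open))) and (p -> ((not p) or open)); else branch requires (s -> ((not p) or (p and (not (p -> (not p)))))) and ((not s) -> w).
Before the if: (p -> (((not p) -> ((not s) and p and ((not p) or open))) and (p -> ((not p) or open)))) and ((not p) -> ((s -> ((not p) or (p and (not (p -> (not p)))))) and ((not s) -> w)))
The weakest precondition is (p -> (((not p) -> ((not s) and p and ((not p) or open))) and (p -> ((not p) or open)))) and ((not p) -> ((s -> ((not p) or (p and (not (p -> (not p)))))) and ((not s) -> w))).
Check whether open and (not p) implies it.
Countermodel: at the initial state open = true, p = false, s = false, w = false, the precondition holds but the weakest precondition fails.
Answer: invalid


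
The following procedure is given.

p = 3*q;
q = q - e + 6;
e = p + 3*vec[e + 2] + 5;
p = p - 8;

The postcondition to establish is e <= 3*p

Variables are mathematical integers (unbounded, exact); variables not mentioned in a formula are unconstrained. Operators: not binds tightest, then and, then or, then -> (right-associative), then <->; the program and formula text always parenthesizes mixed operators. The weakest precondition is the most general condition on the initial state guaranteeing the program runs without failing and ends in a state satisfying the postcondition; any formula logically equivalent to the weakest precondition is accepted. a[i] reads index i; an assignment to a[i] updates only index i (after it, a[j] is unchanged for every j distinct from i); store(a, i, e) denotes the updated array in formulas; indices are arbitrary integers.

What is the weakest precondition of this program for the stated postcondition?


Working backward. After the program, e <= 3*p must hold.
Before p := p - 8: e <= 3*p - 24
Before e := p + 3*vec[e + 2] + 5: 3*vec[e + 2] <= 2*p - 29
Before q := q - e + 6: 3*vec[e + 2] <= 2*p - 29
Before p := 3*q: 3*vec[e + 2] <= 6*q - 29
Answer: WP = 3*vec[e + 2] <= 6*q - 29


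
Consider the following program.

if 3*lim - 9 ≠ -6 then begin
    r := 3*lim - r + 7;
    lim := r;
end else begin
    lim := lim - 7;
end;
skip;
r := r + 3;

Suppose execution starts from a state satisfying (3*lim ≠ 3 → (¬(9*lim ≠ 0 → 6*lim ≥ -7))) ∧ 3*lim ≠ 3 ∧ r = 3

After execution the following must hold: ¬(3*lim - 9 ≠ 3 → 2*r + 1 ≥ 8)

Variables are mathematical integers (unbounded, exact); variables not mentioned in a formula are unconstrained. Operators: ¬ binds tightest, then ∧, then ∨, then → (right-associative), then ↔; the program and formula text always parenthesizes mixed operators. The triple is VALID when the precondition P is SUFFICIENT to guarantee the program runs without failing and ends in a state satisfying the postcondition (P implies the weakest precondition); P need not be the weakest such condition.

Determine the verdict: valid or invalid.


Working backward. After the program, the postcondition ¬(3*lim - 9 ≠ 3 → 2*r + 1 ≥ 8) must hold; in canonical form it is ¬(3*lim ≠ 12 → 2*r ≥ 7).
Before r := r + 3: ¬(3*lim ≠ 12 → 2*r ≥ 1)
Before skip: ¬(3*lim ≠ 12 → 2*r ≥ 1)
Then branch requires ¬(9*lim ≠ 3*r - 9 → 6*lim ≥ 2*r - 13); else branch requires ¬(3*lim ≠ 33 → 2*r ≥ 1).
Before the if: (3*lim ≠ 3 → (¬(9*lim ≠ 3*r - 9 → 6*lim ≥ 2*r - 13))) ∧ ((¬(3*lim ≠ 3)) → (¬(3*lim ≠ 33 → 2*r ≥ 1)))
The weakest precondition is (3*lim ≠ 3 → (¬(9*lim ≠ 3*r - 9 → 6*lim ≥ 2*r - 13))) ∧ ((¬(3*lim ≠ 3)) → (¬(3*lim ≠ 33 → 2*r ≥ 1))).
Check whether (3*lim ≠ 3 → (¬(9*lim ≠ 0 → 6*lim ≥ -7))) ∧ 3*lim ≠ 3 ∧ r = 3 implies it.
Every state satisfying the precondition satisfies the weakest precondition: the implication holds.
Answer: valid


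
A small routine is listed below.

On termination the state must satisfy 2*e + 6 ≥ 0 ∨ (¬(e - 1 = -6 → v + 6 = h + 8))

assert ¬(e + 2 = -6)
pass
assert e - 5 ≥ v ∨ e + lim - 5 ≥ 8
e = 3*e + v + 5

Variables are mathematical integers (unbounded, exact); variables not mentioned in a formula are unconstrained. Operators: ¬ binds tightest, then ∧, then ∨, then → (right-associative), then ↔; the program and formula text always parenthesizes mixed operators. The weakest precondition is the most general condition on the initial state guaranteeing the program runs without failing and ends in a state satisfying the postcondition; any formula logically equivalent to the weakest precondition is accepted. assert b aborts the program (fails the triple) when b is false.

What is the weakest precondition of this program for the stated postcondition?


Working backward. After the program, the postcondition 2*e + 6 ≥ 0 ∨ (¬(e - 1 = -6 → v + 6 = h + 8)) must hold; in canonical form it is 2*e ≥ -6 ∨ (¬(e = -5 → v = h + 2)).
Before e := 3*e + v + 5: 6*e + 2*v ≥ -16 ∨ (¬(3*e + v = -10 → v = h + 2))
Before assert e - 5 ≥ v ∨ e + lim - 5 ≥ 8: (e ≥ v + 5 ∨ e + lim ≥ 13) ∧ (6*e + 2*v ≥ -16 ∨ (¬(3*e + v = -10 → v = h + 2)))
Before skip: (e ≥ v + 5 ∨ e + lim ≥ 13) ∧ (6*e + 2*v ≥ -16 ∨ (¬(3*e + v = -10 → v = h + 2)))
Before assert ¬(e + 2 = -6): (¬(e = -8)) ∧ (e ≥ v + 5 ∨ e + lim ≥ 13) ∧ (6*e + 2*v ≥ -16 ∨ (¬(3*e + v = -10 → v = h + 2)))
Answer: WP = (¬(e = -8)) ∧ (e ≥ v + 5 ∨ e + lim ≥ 13) ∧ (6*e + 2*v ≥ -16 ∨ (¬(3*e + v = -10 → v = h + 2)))


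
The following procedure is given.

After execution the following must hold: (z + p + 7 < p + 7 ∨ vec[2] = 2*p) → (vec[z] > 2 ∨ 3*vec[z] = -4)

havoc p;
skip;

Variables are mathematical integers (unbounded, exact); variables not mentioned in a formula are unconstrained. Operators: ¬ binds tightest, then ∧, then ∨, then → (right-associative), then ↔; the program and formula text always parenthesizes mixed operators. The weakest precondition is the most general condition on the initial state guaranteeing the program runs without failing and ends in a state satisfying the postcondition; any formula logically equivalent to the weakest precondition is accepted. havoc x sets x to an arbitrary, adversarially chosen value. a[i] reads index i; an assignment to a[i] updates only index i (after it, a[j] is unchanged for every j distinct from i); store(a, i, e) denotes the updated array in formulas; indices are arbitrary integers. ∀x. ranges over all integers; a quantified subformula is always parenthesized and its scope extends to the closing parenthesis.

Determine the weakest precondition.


Working backward. After the program, the postcondition (z + p + 7 < p + 7 ∨ vec[2] = 2*p) → (vec[z] > 2 ∨ 3*vec[z] = -4) must hold; in canonical form it is (z < 0 ∨ vec[2] = 2*p) → (vec[z] > 2 ∨ 3*vec[z] = -4).
Before skip: (z < 0 ∨ vec[2] = 2*p) → (vec[z] > 2 ∨ 3*vec[z] = -4)
Before havoc p: ∀p_1. ((z < 0 ∨ vec[2] = 2*p_1) → (vec[z] > 2 ∨ 3*vec[z] = -4))
Answer: WP = ∀p_1. ((z < 0 ∨ vec[2] = 2*p_1) → (vec[z] > 2 ∨ 3*vec[z] = -4))


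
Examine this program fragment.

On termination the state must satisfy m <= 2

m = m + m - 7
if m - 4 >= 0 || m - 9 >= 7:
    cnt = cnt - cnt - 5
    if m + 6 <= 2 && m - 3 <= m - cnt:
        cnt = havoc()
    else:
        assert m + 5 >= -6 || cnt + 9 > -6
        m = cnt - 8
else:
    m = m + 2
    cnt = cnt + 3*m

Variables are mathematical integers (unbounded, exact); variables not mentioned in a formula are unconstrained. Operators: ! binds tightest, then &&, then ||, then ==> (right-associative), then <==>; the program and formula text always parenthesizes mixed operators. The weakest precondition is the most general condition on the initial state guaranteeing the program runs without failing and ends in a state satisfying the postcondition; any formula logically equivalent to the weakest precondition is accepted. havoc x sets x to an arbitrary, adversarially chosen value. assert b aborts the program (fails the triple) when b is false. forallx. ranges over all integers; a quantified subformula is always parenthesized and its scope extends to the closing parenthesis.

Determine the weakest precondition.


Working backward. After the program, m <= 2 must hold.
Then branch requires m <= -4 ==> m <= 2; else branch requires m <= 0.
Before the if: ((m >= 4 || m >= 16) ==> (m <= -4 ==> m <= 2)) && ((!(m >= 4 || m >= 16)) ==> m <= 0)
Before m := m + m - 7: ((2*m >= 11 || 2*m >= 23) ==> (2*m <= 3 ==> 2*m <= 9)) && ((!(2*m >= 11 || 2*m >= 23)) ==> 2*m <= 7)
Answer: WP = ((2*m >= 11 || 2*m >= 23) ==> (2*m <= 3 ==> 2*m <= 9)) && ((!(2*m >= 11 || 2*m >= 23)) ==> 2*m <= 7)


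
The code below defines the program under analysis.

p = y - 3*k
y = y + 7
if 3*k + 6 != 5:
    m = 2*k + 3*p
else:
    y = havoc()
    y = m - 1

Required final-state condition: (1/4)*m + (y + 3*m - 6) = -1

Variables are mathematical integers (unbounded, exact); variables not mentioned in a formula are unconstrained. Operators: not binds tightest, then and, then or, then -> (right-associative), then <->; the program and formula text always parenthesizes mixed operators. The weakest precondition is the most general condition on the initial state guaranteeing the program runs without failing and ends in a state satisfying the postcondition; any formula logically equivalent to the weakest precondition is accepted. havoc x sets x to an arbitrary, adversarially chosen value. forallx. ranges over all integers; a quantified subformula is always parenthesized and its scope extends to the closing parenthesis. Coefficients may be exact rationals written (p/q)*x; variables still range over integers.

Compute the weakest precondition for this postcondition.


Working backward. After the program, the postcondition (1/4)*m + (y + 3*m - 6) = -1 must hold; in canonical form it is (13/4)*m + y = 5.
Then branch requires (13/2)*k + (39/4)*p + y = 5; else branch requires (17/4)*m = 6.
Before the if: (3*k != -1 -> (13/2)*k + (39/4)*p + y = 5) and ((not (3*k != -1)) -> (17/4)*m = 6)
Before y := y + 7: (3*k != -1 -> (13/2)*k + (39/4)*p + y = -2) and ((not (3*k != -1)) -> (17/4)*m = 6)
Before p := y - 3*k: (3*k != -1 -> (43/4)*y = (91/4)*k - 2) and ((not (3*k != -1)) -> (17/4)*m = 6)
Answer: WP = (3*k != -1 -> (43/4)*y = (91/4)*k - 2) and ((not (3*k != -1)) -> (17/4)*m = 6)


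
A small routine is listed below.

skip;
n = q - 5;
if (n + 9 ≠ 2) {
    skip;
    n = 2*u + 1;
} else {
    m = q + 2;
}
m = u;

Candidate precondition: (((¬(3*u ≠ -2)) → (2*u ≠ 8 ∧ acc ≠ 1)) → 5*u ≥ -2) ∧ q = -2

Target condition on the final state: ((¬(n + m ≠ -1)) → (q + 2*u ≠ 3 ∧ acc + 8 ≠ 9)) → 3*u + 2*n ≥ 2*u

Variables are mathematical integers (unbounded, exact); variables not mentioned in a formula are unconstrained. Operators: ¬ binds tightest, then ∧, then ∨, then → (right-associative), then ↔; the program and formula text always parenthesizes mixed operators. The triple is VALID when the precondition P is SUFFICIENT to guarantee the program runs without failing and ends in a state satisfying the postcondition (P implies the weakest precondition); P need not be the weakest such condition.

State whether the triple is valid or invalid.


Working backward. After the program, the postcondition ((¬(n + m ≠ -1)) → (q + 2*u ≠ 3 ∧ acc + 8 ≠ 9)) → 3*u + 2*n ≥ 2*u must hold; in canonical form it is ((¬(m + n ≠ -1)) → (q + 2*u ≠ 3 ∧ acc ≠ 1)) → 2*n + u ≥ 0.
Before m := u: ((¬(n + u ≠ -1)) → (q + 2*u ≠ 3 ∧ acc ≠ 1)) → 2*n + u ≥ 0
Then branch requires ((¬(3*u ≠ -2)) → (q + 2*u ≠ 3 ∧ acc ≠ 1)) → 5*u ≥ -2; else branch requires ((¬(n + u ≠ -1)) → (q + 2*u ≠ 3 ∧ acc ≠ 1)) → 2*n + u ≥ 0.
Before the if: (n ≠ -7 → (((¬(3*u ≠ -2)) → (q + 2*u ≠ 3 ∧ acc ≠ 1)) → 5*u ≥ -2)) ∧ ((¬(n ≠ -7)) → (((¬(n + u ≠ -1)) → (q + 2*u ≠ 3 ∧ acc ≠ 1)) → 2*n + u ≥ 0))
Before n := q - 5: (q ≠ -2 → (((¬(3*u ≠ -2)) → (q + 2*u ≠ 3 ∧ acc ≠ 1)) → 5*u ≥ -2)) ∧ ((¬(q ≠ -2)) → (((¬(q + u ≠ 4)) → (q + 2*u ≠ 3 ∧ acc ≠ 1)) → 2*q + u ≥ 10))
Before skip: (q ≠ -2 → (((¬(3*u ≠ -2)) → (q + 2*u ≠ 3 ∧ acc ≠ 1)) → 5*u ≥ -2)) ∧ ((¬(q ≠ -2)) → (((¬(q + u ≠ 4)) → (q + 2*u ≠ 3 ∧ acc ≠ 1)) → 2*q + u ≥ 10))
The weakest precondition is (q ≠ -2 → (((¬(3*u ≠ -2)) → (q + 2*u ≠ 3 ∧ acc ≠ 1)) → 5*u ≥ -2)) ∧ ((¬(q ≠ -2)) → (((¬(q + u ≠ 4)) → (q + 2*u ≠ 3 ∧ acc ≠ 1)) → 2*q + u ≥ 10)).
Check whether (((¬(3*u ≠ -2)) → (2*u ≠ 8 ∧ acc ≠ 1)) → 5*u ≥ -2) ∧ q = -2 implies it.
Countermodel: at the initial state acc = 1, q = -2, u = 0, the precondition holds but the weakest precondition fails.
Answer: invalid


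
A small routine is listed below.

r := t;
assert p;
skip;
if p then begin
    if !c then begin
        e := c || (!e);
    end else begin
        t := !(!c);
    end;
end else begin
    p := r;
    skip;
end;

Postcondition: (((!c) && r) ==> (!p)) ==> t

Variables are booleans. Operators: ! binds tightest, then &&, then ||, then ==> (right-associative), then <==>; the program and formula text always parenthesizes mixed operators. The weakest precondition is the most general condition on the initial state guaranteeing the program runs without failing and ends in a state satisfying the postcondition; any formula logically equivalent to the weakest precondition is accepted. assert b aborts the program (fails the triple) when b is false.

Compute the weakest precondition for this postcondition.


Working backward. After the program, (((!c) && r) ==> (!p)) ==> t must hold.
Then branch requires ((!c) ==> ((((!c) && r) ==> (!p)) ==> t)) && (c ==> ((((!c) && r) ==> (!p)) ==> c)); else branch requires (((!c) && r) ==> (!r)) ==> t.
Before the if: (p ==> (((!c) ==> ((((!c) && r) ==> (!p)) ==> t)) && (c ==> ((((!c) && r) ==> (!p)) ==> c)))) && ((!p) ==> ((((!c) && r) ==> (!r)) ==> t))
Before skip: (p ==> (((!c) ==> ((((!c) && r) ==> (!p)) ==> t)) && (c ==> ((((!c) && r) ==> (!p)) ==> c)))) && ((!p) ==> ((((!c) && r) ==> (!r)) ==> t))
Before assert p: p && (p ==> (((!c) ==> ((((!c) && r) ==> (!p)) ==> t)) && (c ==> ((((!c) && r) ==> (!p)) ==> c)))) && ((!p) ==> ((((!c) && r) ==> (!r)) ==> t))
Before r := t: p && (p ==> (((!c) ==> ((((!c) && t) ==> (!p)) ==> t)) && (c ==> ((((!c) && t) ==> (!p)) ==> c)))) && ((!p) ==> ((((!c) && t) ==> (!t)) ==> t))
Answer: WP = p && (p ==> (((!c) ==> ((((!c) && t) ==> (!p)) ==> t)) && (c ==> ((((!c) && t) ==> (!p)) ==> c)))) && ((!p) ==> ((((!c) && t) ==> (!t)) ==> t))


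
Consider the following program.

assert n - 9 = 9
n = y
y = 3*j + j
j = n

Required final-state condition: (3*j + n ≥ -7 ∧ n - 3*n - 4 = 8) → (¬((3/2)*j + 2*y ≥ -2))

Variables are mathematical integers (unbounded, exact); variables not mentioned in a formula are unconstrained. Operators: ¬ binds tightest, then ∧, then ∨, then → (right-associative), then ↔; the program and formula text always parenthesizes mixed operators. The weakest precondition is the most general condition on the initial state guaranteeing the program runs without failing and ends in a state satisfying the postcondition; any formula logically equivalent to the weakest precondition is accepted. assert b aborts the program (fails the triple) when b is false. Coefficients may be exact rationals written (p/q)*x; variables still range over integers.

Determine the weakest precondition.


Working backward. After the program, the postcondition (3*j + n ≥ -7 ∧ n - 3*n - 4 = 8) → (¬((3/2)*j + 2*y ≥ -2)) must hold; in canonical form it is (3*j + n ≥ -7 ∧ 2*n = -12) → (¬((3/2)*j + 2*y ≥ -2)).
Before j := n: (4*n ≥ -7 ∧ 2*n = -12) → (¬((3/2)*n + 2*y ≥ -2))
Before y := 3*j + j: (4*n ≥ -7 ∧ 2*n = -12) → (¬(8*j + (3/2)*n ≥ -2))
Before n := y: (4*y ≥ -7 ∧ 2*y = -12) → (¬(8*j + (3/2)*y ≥ -2))
Before assert n - 9 = 9: n = 18 ∧ ((4*y ≥ -7 ∧ 2*y = -12) → (¬(8*j + (3/2)*y ≥ -2)))
Answer: WP = n = 18 ∧ ((4*y ≥ -7 ∧ 2*y = -12) → (¬(8*j + (3/2)*y ≥ -2)))


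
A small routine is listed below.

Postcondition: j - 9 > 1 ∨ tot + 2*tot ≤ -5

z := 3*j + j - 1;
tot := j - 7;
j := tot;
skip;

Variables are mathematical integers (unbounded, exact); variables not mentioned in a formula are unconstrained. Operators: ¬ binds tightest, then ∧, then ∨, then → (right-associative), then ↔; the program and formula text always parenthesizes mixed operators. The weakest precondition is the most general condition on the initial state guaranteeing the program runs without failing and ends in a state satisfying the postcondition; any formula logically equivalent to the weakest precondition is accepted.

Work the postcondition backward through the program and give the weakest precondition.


Working backward. After the program, the postcondition j - 9 > 1 ∨ tot + 2*tot ≤ -5 must hold; in canonical form it is j > 10 ∨ 3*tot ≤ -5.
Before skip: j > 10 ∨ 3*tot ≤ -5
Before j := tot: tot > 10 ∨ 3*tot ≤ -5
Before tot := j - 7: j > 17 ∨ 3*j ≤ 16
Before z := 3*j + j - 1: j > 17 ∨ 3*j ≤ 16
Answer: WP = j > 17 ∨ 3*j ≤ 16


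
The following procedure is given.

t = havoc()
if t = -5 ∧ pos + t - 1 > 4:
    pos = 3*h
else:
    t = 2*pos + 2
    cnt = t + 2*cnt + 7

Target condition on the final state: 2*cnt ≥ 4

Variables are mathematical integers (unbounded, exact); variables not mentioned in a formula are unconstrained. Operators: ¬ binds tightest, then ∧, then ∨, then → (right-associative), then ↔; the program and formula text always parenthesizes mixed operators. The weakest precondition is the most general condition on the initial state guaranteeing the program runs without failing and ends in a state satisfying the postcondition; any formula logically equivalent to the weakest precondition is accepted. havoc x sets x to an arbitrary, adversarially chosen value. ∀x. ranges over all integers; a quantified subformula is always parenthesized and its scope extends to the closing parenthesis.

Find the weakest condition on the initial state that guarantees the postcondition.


Working backward. After the program, 2*cnt ≥ 4 must hold.
Then branch requires 2*cnt ≥ 4; else branch requires 4*cnt + 4*pos ≥ -14.
Before the if: ((t = -5 ∧ pos + t > 5) → 2*cnt ≥ 4) ∧ ((¬(t = -5 ∧ pos + t > 5)) → 4*cnt + 4*pos ≥ -14)
Before havoc t: ∀t_1. (((t_1 = -5 ∧ pos + t_1 > 5) → 2*cnt ≥ 4) ∧ ((¬(t_1 = -5 ∧ pos + t_1 > 5)) → 4*cnt + 4*pos ≥ -14))
Answer: WP = ∀t_1. (((t_1 = -5 ∧ pos + t_1 > 5) → 2*cnt ≥ 4) ∧ ((¬(t_1 = -5 ∧ pos + t_1 > 5)) → 4*cnt + 4*pos ≥ -14))


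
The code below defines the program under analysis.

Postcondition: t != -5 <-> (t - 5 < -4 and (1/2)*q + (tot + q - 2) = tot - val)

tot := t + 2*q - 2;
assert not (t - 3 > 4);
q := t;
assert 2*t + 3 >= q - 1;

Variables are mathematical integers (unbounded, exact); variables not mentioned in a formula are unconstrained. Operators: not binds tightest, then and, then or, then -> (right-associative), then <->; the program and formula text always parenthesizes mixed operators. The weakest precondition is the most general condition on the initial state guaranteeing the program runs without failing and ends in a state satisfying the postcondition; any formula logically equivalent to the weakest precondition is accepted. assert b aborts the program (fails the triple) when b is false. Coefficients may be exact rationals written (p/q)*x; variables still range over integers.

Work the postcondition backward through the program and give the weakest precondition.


Working backward. After the program, the postcondition t != -5 <-> (t - 5 < -4 and (1/2)*q + (tot + q - 2) = tot - val) must hold; in canonical form it is t != -5 <-> (t < 1 and (3/2)*q + val = 2).
Before assert 2*t + 3 >= q - 1: 2*t >= q - 4 and (t != -5 <-> (t < 1 and (3/2)*q + val = 2))
Before q := t: t >= -4 and (t != -5 <-> (t < 1 and (3/2)*t + val = 2))
Before assert not (t - 3 > 4): (not (t > 7)) and t >= -4 and (t != -5 <-> (t < 1 and (3/2)*t + val = 2))
Before tot := t + 2*q - 2: (not (t > 7)) and t >= -4 and (t != -5 <-> (t < 1 and (3/2)*t + val = 2))
Answer: WP = (not (t > 7)) and t >= -4 and (t != -5 <-> (t < 1 and (3/2)*t + val = 2))


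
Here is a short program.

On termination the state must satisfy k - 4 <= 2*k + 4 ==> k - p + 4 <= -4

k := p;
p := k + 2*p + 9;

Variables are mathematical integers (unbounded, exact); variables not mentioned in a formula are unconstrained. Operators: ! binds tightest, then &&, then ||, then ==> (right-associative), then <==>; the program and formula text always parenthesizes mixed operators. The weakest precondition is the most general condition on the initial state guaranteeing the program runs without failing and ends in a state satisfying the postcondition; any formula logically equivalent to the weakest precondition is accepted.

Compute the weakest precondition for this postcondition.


Working backward. After the program, the postcondition k - 4 <= 2*k + 4 ==> k - p + 4 <= -4 must hold; in canonical form it is k >= -8 ==> k <= p - 8.
Before p := k + 2*p + 9: k >= -8 ==> 2*p >= -1
Before k := p: p >= -8 ==> 2*p >= -1
Answer: WP = p >= -8 ==> 2*p >= -1


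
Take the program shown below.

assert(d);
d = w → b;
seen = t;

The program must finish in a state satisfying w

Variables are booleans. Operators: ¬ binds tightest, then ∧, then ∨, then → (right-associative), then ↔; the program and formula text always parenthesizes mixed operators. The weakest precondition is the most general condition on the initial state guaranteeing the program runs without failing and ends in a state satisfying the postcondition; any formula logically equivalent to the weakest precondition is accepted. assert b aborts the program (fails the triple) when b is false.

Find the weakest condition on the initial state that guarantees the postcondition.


Working backward. After the program, w must hold.
Before seen := t: w
Before d := w → b: w
Before assert d: d ∧ w
Answer: WP = d ∧ w


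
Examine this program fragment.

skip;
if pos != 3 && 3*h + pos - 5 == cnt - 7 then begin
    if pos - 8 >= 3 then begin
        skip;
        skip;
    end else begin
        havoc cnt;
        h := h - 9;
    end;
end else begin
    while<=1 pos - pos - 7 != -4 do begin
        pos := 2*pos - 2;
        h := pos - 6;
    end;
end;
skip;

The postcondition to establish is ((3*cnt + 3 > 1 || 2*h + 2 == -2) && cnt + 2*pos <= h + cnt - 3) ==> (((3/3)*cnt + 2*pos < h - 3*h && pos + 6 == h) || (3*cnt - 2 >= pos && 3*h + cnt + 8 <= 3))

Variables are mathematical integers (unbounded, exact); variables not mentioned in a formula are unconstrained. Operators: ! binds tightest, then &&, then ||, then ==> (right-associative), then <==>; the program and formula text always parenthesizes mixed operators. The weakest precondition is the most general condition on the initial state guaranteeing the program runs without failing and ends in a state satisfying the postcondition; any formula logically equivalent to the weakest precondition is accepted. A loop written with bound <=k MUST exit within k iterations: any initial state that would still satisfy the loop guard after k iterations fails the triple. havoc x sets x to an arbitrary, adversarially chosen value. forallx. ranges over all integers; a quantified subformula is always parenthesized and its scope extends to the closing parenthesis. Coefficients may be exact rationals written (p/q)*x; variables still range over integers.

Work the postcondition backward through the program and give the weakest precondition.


Working backward. After the program, the postcondition ((3*cnt + 3 > 1 || 2*h + 2 == -2) && cnt + 2*pos <= h + cnt - 3) ==> (((3/3)*cnt + 2*pos < h - 3*h && pos + 6 == h) || (3*cnt - 2 >= pos && 3*h + cnt + 8 <= 3)) must hold; in canonical form it is ((3*cnt > -2 || 2*h == -4) && 2*pos <= h - 3) ==> ((cnt + 2*h + 2*pos < 0 && pos == h - 6) || (3*cnt >= pos + 2 && cnt + 3*h <= -5)).
Before skip: ((3*cnt > -2 || 2*h == -4) && 2*pos <= h - 3) ==> ((cnt + 2*h + 2*pos < 0 && pos == h - 6) || (3*cnt >= pos + 2 && cnt + 3*h <= -5))
Then branch requires (pos >= 11 ==> (((3*cnt > -2 || 2*h == -4) && 2*pos <= h - 3) ==> ((cnt + 2*h + 2*pos < 0 && pos == h - 6) || (3*cnt >= pos + 2 && cnt + 3*h <= -5)))) && ((!(pos >= 11)) ==> (forall cnt_1. (((3*cnt_1 > -2 || 2*h == 14) && 2*pos <= h - 12) ==> ((cnt_1 + 2*h + 2*pos < 18 && pos == h - 15) || (3*cnt_1 >= pos + 2 && cnt_1 + 3*h <= 22))))); else branch requires false.
Before the if: ((pos != 3 && 3*h + pos == cnt - 2) ==> ((pos >= 11 ==> (((3*cnt > -2 || 2*h == -4) && 2*pos <= h - 3) ==> ((cnt + 2*h + 2*pos < 0 && pos == h - 6) || (3*cnt >= pos + 2 && cnt + 3*h <= -5)))) && ((!(pos >= 11)) ==> (forall cnt_1. (((3*cnt_1 > -2 || 2*h == 14) && 2*pos <= h - 12) ==> ((cnt_1 + 2*h + 2*pos < 18 && pos == h - 15) || (3*cnt_1 >= pos + 2 && cnt_1 + 3*h <= 22))))))) && pos != 3 && 3*h + pos == cnt - 2
Before skip: ((pos != 3 && 3*h + pos == cnt - 2) ==> ((pos >= 11 ==> (((3*cnt > -2 || 2*h == -4) && 2*pos <= h - 3) ==> ((cnt + 2*h + 2*pos < 0 && pos == h - 6) || (3*cnt >= pos + 2 && cnt + 3*h <= -5)))) && ((!(pos >= 11)) ==> (forall cnt_1. (((3*cnt_1 > -2 || 2*h == 14) && 2*pos <= h - 12) ==> ((cnt_1 + 2*h + 2*pos < 18 && pos == h - 15) || (3*cnt_1 >= pos + 2 && cnt_1 + 3*h <= 22))))))) && pos != 3 && 3*h + pos == cnt - 2
Answer: WP = ((pos != 3 && 3*h + pos == cnt - 2) ==> ((pos >= 11 ==> (((3*cnt > -2 || 2*h == -4) && 2*pos <= h - 3) ==> ((cnt + 2*h + 2*pos < 0 && pos == h - 6) || (3*cnt >= pos + 2 && cnt + 3*h <= -5)))) && ((!(pos >= 11)) ==> (forall cnt_1. (((3*cnt_1 > -2 || 2*h == 14) && 2*pos <= h - 12) ==> ((cnt_1 + 2*h + 2*pos < 18 && pos == h - 15) || (3*cnt_1 >= pos + 2 && cnt_1 + 3*h <= 22))))))) && pos != 3 && 3*h + pos == cnt - 2


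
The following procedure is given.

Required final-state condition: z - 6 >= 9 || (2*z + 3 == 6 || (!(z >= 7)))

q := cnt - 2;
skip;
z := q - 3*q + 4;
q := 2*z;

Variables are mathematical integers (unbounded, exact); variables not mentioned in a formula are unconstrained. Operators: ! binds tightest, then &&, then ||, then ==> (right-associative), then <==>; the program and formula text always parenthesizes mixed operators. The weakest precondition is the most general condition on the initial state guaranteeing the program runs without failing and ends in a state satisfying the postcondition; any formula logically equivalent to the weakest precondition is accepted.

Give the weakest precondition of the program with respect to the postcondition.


Working backward. After the program, the postcondition z - 6 >= 9 || (2*z + 3 == 6 || (!(z >= 7))) must hold; in canonical form it is z >= 15 || 2*z == 3 || (!(z >= 7)).
Before q := 2*z: z >= 15 || 2*z == 3 || (!(z >= 7))
Before z := q - 3*q + 4: 2*q <= -11 || 4*q == 5 || (!(2*q <= -3))
Before skip: 2*q <= -11 || 4*q == 5 || (!(2*q <= -3))
Before q := cnt - 2: 2*cnt <= -7 || 4*cnt == 13 || (!(2*cnt <= 1))
Answer: WP = 2*cnt <= -7 || 4*cnt == 13 || (!(2*cnt <= 1))


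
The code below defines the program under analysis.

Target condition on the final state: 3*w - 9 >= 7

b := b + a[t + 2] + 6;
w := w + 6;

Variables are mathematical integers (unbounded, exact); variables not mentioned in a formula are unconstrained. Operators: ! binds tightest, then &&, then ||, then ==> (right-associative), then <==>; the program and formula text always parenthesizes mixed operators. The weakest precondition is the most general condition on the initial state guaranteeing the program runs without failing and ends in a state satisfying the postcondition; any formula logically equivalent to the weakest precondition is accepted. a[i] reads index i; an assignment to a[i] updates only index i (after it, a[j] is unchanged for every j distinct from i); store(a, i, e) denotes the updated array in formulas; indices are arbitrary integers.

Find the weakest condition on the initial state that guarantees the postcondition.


Working backward. After the program, the postcondition 3*w - 9 >= 7 must hold; in canonical form it is 3*w >= 16.
Before w := w + 6: 3*w >= -2
Before b := b + a[t + 2] + 6: 3*w >= -2
Answer: WP = 3*w >= -2


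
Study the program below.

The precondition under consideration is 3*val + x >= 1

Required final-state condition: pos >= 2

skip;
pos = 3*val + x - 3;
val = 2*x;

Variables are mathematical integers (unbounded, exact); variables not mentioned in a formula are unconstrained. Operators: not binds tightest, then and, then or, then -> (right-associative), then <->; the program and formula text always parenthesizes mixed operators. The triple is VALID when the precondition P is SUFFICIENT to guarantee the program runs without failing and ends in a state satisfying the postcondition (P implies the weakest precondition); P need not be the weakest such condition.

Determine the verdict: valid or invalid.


Working backward. After the program, pos >= 2 must hold.
Before val := 2*x: pos >= 2
Before pos := 3*val + x - 3: 3*val + x >= 5
Before skip: 3*val + x >= 5
The weakest precondition is 3*val + x >= 5.
Check whether 3*val + x >= 1 implies it.
Countermodel: at the initial state val = 0, x = 1, the precondition holds but the weakest precondition fails.
Answer: invalid


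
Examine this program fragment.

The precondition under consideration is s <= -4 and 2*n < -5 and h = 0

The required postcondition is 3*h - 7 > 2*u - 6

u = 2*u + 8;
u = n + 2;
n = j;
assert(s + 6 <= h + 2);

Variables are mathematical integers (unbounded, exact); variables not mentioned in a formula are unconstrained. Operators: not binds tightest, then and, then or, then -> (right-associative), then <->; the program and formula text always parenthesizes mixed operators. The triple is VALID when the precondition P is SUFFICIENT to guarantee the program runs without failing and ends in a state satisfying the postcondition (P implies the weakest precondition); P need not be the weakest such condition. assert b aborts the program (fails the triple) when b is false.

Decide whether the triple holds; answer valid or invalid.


Working backward. After the program, the postcondition 3*h - 7 > 2*u - 6 must hold; in canonical form it is 3*h > 2*u + 1.
Before assert s + 6 <= h + 2: s <= h - 4 and 3*h > 2*u + 1
Before n := j: s <= h - 4 and 3*h > 2*u + 1
Before u := n + 2: s <= h - 4 and 3*h > 2*n + 5
Before u := 2*u + 8: s <= h - 4 and 3*h > 2*n + 5
The weakest precondition is s <= h - 4 and 3*h > 2*n + 5.
Check whether s <= -4 and 2*n < -5 and h = 0 implies it.
Every state satisfying the precondition satisfies the weakest precondition: the implication holds.
Answer: valid


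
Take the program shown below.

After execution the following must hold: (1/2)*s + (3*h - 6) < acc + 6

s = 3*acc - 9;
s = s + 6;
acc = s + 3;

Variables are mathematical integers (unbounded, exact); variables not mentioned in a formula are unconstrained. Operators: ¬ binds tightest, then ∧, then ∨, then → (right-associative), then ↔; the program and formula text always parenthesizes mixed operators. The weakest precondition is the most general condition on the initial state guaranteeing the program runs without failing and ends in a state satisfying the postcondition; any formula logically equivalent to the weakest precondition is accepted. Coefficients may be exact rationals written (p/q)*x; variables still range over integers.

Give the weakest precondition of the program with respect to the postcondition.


Working backward. After the program, the postcondition (1/2)*s + (3*h - 6) < acc + 6 must hold; in canonical form it is 3*h + (1/2)*s < acc + 12.
Before acc := s + 3: 3*h < (1/2)*s + 15
Before s := s + 6: 3*h < (1/2)*s + 18
Before s := 3*acc - 9: 3*h < (3/2)*acc + 27/2
Answer: WP = 3*h < (3/2)*acc + 27/2


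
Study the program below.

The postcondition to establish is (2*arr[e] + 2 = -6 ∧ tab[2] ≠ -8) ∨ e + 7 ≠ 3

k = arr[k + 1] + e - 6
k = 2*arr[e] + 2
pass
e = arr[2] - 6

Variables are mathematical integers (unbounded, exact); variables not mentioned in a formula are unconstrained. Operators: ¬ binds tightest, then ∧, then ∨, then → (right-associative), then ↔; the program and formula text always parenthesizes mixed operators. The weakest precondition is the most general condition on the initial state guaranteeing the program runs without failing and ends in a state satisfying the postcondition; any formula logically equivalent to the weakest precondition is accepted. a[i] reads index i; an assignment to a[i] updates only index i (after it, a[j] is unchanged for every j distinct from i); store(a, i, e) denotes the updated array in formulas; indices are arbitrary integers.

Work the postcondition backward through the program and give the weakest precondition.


Working backward. After the program, the postcondition (2*arr[e] + 2 = -6 ∧ tab[2] ≠ -8) ∨ e + 7 ≠ 3 must hold; in canonical form it is (2*arr[e] = -8 ∧ tab[2] ≠ -8) ∨ e ≠ -4.
Before e := arr[2] - 6: (2*arr[arr[2] - 6] = -8 ∧ tab[2] ≠ -8) ∨ arr[2] ≠ 2
Before skip: (2*arr[arr[2] - 6] = -8 ∧ tab[2] ≠ -8) ∨ arr[2] ≠ 2
Before k := 2*arr[e] + 2: (2*arr[arr[2] - 6] = -8 ∧ tab[2] ≠ -8) ∨ arr[2] ≠ 2
Before k := arr[k + 1] + e - 6: (2*arr[arr[2] - 6] = -8 ∧ tab[2] ≠ -8) ∨ arr[2] ≠ 2
Answer: WP = (2*arr[arr[2] - 6] = -8 ∧ tab[2] ≠ -8) ∨ arr[2] ≠ 2


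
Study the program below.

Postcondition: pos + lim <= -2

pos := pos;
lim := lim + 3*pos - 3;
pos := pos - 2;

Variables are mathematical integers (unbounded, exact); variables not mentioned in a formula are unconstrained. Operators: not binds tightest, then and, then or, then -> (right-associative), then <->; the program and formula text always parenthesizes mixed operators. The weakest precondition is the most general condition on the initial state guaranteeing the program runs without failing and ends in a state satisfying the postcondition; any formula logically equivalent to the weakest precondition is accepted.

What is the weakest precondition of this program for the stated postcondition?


Working backward. After the program, the postcondition pos + lim <= -2 must hold; in canonical form it is lim + pos <= -2.
Before pos := pos - 2: lim + pos <= 0
Before lim := lim + 3*pos - 3: lim + 4*pos <= 3
Before pos := pos: lim + 4*pos <= 3
Answer: WP = lim + 4*pos <= 3
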